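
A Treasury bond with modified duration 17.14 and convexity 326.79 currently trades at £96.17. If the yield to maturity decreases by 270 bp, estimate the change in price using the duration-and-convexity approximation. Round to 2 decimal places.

+£55.96

Duration effect: -D_mod·Δy = -17.14 × (-0.027) = +0.462780
Convexity effect: ½·C·(Δy)² = 0.5 × 326.79 × (-0.027)² = +0.119114955
ΔP/P ≈ +0.462780 + 0.119114955 = +0.581894955
ΔP ≈ 96.17 × (+0.581894955) = +55.96083782235.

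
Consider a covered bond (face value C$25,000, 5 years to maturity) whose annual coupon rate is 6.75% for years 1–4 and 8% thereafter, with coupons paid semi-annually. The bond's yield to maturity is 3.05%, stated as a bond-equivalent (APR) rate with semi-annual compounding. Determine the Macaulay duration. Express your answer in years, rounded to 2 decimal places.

Periodic yield y = 0.01525. Discount each cash flow and weight by its period:
  t   CF        PV=CF/(1+0.01525)^t    t·PV
  1       843.75       831.0761       831.0761
  2       843.75       818.5926     1,637.1851
  3       843.75       806.2965     2,418.8896
  4       843.75       794.1852     3,176.7408
  5       843.75       782.2558     3,911.2790
  6       843.75       770.5056     4,623.0336
  7       843.75       758.9319     5,312.5232
  8       843.75       747.5320     5,980.2562
  9     1,000.00       872.6559     7,853.9029
  10   26,000.00    22,348.2420   223,482.4204
  Σ                 29,530.2736   259,227.3069
Price P = Σ PV = 29,530.2736.
Macaulay duration = Σ(t·PV) / P = 259,227.3069 / 29,530.2736 = 8.77836 half-year periods.
In years: 8.77836 / 2 = 4.38918 years.

4.39 years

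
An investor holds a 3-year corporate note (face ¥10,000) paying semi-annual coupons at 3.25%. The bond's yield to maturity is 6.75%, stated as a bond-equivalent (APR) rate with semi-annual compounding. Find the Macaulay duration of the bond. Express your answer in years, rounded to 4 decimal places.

Periodic yield y = 0.03375. Discount each cash flow and weight by its period:
  t   CF        PV=CF/(1+0.03375)^t    t·PV
  1       162.50       157.1947       157.1947
  2       162.50       152.0626       304.1251
  3       162.50       147.0980       441.2940
  4       162.50       142.2955       569.1821
  5       162.50       137.6499       688.2493
  6    10,162.50     8,327.3616    49,964.1696
  Σ                  9,063.6622    52,124.2148
Price P = Σ PV = 9,063.6622.
Macaulay duration = Σ(t·PV) / P = 52,124.2148 / 9,063.6622 = 5.75090 half-year periods.
In years: 5.75090 / 2 = 2.87545 years.

2.8754 years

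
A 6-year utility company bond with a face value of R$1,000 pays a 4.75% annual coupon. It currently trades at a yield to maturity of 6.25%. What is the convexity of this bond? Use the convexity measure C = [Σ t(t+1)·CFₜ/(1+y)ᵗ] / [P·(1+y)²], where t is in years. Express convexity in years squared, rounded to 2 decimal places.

31.73

With y = 0.0625:
  t   CF        PV=CF/(1+0.0625)^t    t·PV        t(t+1)·PV
  1        47.50        44.7059        44.7059          89.4118
  2        47.50        42.0761        84.1522         252.4567
  3        47.50        39.6011       118.8032         475.2127
  4        47.50        37.2716       149.0863         745.4317
  5        47.50        35.0791       175.3957       1,052.3741
  6     1,047.50       728.0822     4,368.4931      30,579.4514
  Σ                    926.8160     4,940.6364      33,194.3384
P = 926.8160.
Convexity = Σ t(t+1)·PV / [P·(1+y)²] = 33,194.3384 / (926.8160 × 1.128906) = 31.72580.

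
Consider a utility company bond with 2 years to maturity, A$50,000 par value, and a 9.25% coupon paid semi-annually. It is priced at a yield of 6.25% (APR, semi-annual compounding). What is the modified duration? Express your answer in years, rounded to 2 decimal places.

Periodic yield y = 0.03125. First find Macaulay duration:
  t   CF        PV=CF/(1+0.03125)^t    t·PV
  1     2,312.50     2,242.4242     2,242.4242
  2     2,312.50     2,174.4720     4,348.9440
  3     2,312.50     2,108.5789     6,325.7367
  4    52,312.50    46,254.0355   185,016.1419
  Σ                 52,779.5106   197,933.2468
P = 52,779.5106; Macaulay duration = 197,933.2468 / 52,779.5106 = 3.75019 half-year periods = 1.87510 years.
Modified duration = D_Mac / (1 + y) = 1.87510 / 1.03125 = 1.81827 years.

1.82 years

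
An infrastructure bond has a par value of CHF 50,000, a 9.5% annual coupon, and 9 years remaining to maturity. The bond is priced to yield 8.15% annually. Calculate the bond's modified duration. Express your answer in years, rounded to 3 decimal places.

Periodic yield y = 0.0815. First find Macaulay duration:
  t   CF        PV=CF/(1+0.0815)^t    t·PV
  1     4,750.00     4,392.0481     4,392.0481
  2     4,750.00     4,061.0708     8,122.1416
  3     4,750.00     3,755.0354    11,265.1063
  4     4,750.00     3,472.0623    13,888.2494
  5     4,750.00     3,210.4136    16,052.0682
  6     4,750.00     2,968.4823    17,810.8939
  7     4,750.00     2,744.7825    19,213.4778
  8     4,750.00     2,537.9404    20,303.5232
  9    54,750.00    27,048.6385   243,437.7464
  Σ                 54,190.4740   354,485.2549
P = 54,190.4740; Macaulay duration = 354,485.2549 / 54,190.4740 = 6.54147 years.
Modified duration = D_Mac / (1 + y) = 6.54147 / 1.0815 = 6.04851 years.

6.049 years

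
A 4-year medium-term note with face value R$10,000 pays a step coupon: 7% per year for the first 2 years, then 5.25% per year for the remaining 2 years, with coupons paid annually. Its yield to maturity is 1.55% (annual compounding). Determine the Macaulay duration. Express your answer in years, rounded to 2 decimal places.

Periodic yield y = 0.0155. Discount each cash flow and weight by its year:
  t   CF        PV=CF/(1+0.0155)^t    t·PV
  1       700.00       689.3156       689.3156
  2       700.00       678.7943     1,357.5886
  3       525.00       501.3252     1,503.9755
  4    10,525.00     9,896.9732    39,587.8927
  Σ                 11,766.4083    43,138.7725
Price P = Σ PV = 11,766.4083.
Macaulay duration = Σ(t·PV) / P = 43,138.7725 / 11,766.4083 = 3.66627 years.

3.67 years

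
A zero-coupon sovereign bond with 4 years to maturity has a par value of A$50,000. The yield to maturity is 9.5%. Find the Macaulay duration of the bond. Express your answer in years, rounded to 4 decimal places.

A zero-coupon bond has a single cash flow at maturity, so its Macaulay duration equals its maturity: 4 years.

4.0000 years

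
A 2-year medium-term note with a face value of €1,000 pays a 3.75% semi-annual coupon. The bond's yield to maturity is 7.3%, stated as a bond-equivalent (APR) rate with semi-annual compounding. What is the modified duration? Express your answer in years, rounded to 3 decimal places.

1.875 years

Periodic yield y = 0.0365. First find Macaulay duration:
  t   CF        PV=CF/(1+0.0365)^t    t·PV
  1        18.75        18.0897        18.0897
  2        18.75        17.4527        34.9054
  3        18.75        16.8381        50.5143
  4     1,018.75       882.6538     3,530.6152
  Σ                    935.0343     3,634.1247
P = 935.0343; Macaulay duration = 3,634.1247 / 935.0343 = 3.88662 half-year periods = 1.94331 years.
Modified duration = D_Mac / (1 + y) = 1.94331 / 1.0365 = 1.87488 years.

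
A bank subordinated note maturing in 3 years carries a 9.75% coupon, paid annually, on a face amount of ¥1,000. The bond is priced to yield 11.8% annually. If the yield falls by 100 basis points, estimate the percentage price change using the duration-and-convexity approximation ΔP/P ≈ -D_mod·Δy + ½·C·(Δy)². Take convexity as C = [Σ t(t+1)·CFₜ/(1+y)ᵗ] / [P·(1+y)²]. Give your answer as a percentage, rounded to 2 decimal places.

With y = 0.118:
  t   CF        PV=CF/(1+0.118)^t    t·PV        t(t+1)·PV
  1        97.50        87.2093        87.2093         174.4186
  2        97.50        78.0047       156.0095         468.0285
  3     1,097.50       785.3787     2,356.1361       9,424.5444
  Σ                    950.5927     2,599.3549      10,066.9915
P = 950.5927; D_Mac = 2.73446 yrs; D_mod = 2.44585 yrs; C = 8.47270.
Duration effect: -2.44585 × (-0.01) = +0.024458
Convexity effect: 0.5 × 8.47270 × (-0.01)² = +0.0004236
ΔP/P ≈ +0.024458 + 0.0004236 = +0.024882 = +2.4882%.

+2.49%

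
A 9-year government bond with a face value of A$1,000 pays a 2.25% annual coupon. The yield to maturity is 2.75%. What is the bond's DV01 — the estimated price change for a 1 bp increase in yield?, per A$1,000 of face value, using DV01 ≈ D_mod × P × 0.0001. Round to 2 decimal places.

Periodic yield y = 0.0275.
  t   CF        PV=CF/(1+0.0275)^t    t·PV
  1        22.50        21.8978        21.8978
  2        22.50        21.3117        42.6235
  3        22.50        20.7414        62.2241
  4        22.50        20.1862        80.7449
  5        22.50        19.6460        98.2298
  6        22.50        19.1202       114.7210
  7        22.50        18.6084       130.2590
  8        22.50        18.1104       144.8831
  9     1,022.50       800.9895     7,208.9058
  Σ                    960.6116     7,904.4890
P = 960.6116; D_Mac = 8.22860 yrs; D_mod = 8.00837 yrs.
DV01 ≈ 8.00837 × 960.6116 × 0.0001 = 0.769293.

A$0.77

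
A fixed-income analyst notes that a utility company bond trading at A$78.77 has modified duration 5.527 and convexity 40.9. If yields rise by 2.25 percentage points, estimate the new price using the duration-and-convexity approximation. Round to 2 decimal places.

A$69.79

Duration effect: -D_mod·Δy = -5.527 × (+0.0225) = -0.1243575
Convexity effect: ½·C·(Δy)² = 0.5 × 40.9 × (0.0225)² = +0.0103528125
ΔP/P ≈ -0.1243575 + 0.0103528125 = -0.1140046875
New price ≈ 78.77 × (1 - 0.1140046875) = 69.789850765625.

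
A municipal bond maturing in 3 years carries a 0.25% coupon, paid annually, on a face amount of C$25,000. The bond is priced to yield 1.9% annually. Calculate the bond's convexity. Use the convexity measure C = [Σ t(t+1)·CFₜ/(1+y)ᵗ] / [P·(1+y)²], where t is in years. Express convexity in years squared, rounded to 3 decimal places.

11.517

With y = 0.019:
  t   CF        PV=CF/(1+0.019)^t    t·PV        t(t+1)·PV
  1        62.50        61.3346        61.3346         122.6693
  2        62.50        60.1910       120.3820         361.1461
  3    25,062.50    23,686.5516    71,059.6547     284,238.6187
  Σ                 23,808.0772    71,241.3713     284,722.4341
P = 23,808.0772.
Convexity = Σ t(t+1)·PV / [P·(1+y)²] = 284,722.4341 / (23,808.0772 × 1.038361) = 11.51726.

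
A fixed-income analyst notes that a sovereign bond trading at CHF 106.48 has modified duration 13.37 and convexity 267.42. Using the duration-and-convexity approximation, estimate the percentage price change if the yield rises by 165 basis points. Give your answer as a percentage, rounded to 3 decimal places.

-18.420%

Duration effect: -D_mod·Δy = -13.37 × (+0.0165) = -0.220605
Convexity effect: ½·C·(Δy)² = 0.5 × 267.42 × (0.0165)² = +0.0364025475
ΔP/P ≈ -0.220605 + 0.0364025475 = -0.1842024525
= -18.42024525%.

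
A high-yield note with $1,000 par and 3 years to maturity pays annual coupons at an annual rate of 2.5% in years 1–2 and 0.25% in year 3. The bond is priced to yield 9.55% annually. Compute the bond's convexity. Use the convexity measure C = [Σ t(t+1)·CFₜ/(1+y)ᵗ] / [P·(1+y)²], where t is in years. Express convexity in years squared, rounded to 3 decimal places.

With y = 0.0955:
  t   CF        PV=CF/(1+0.0955)^t    t·PV        t(t+1)·PV
  1        25.00        22.8206        22.8206          45.6413
  2        25.00        20.8312        41.6625         124.9875
  3     1,002.50       762.5130     2,287.5389       9,150.1556
  Σ                    806.1648     2,352.0220       9,320.7844
P = 806.1648.
Convexity = Σ t(t+1)·PV / [P·(1+y)²] = 9,320.7844 / (806.1648 × 1.200120) = 9.63394.

9.634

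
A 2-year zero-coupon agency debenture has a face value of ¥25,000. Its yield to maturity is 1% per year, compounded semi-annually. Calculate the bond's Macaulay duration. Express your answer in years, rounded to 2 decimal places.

2.00 years

A zero-coupon bond has a single cash flow at maturity, so its Macaulay duration equals its maturity: 2 years.
(Equivalently: 4 semi-annual periods ÷ 2 = 2 years.)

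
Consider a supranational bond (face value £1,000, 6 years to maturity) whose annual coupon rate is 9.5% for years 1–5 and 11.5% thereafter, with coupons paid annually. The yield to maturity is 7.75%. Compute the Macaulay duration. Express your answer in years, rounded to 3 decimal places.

4.901 years

Periodic yield y = 0.0775. Discount each cash flow and weight by its year:
  t   CF        PV=CF/(1+0.0775)^t    t·PV
  1        95.00        88.1671        88.1671
  2        95.00        81.8256       163.6511
  3        95.00        75.9402       227.8206
  4        95.00        70.4781       281.9126
  5        95.00        65.4090       327.0448
  6     1,115.00       712.4776     4,274.8654
  Σ                  1,094.2975     5,363.4616
Price P = Σ PV = 1,094.2975.
Macaulay duration = Σ(t·PV) / P = 5,363.4616 / 1,094.2975 = 4.90128 years.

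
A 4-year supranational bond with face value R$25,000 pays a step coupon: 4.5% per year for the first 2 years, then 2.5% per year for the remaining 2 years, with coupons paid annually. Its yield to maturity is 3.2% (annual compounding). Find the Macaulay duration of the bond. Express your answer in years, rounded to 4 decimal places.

Periodic yield y = 0.032. Discount each cash flow and weight by its year:
  t   CF        PV=CF/(1+0.032)^t    t·PV
  1     1,125.00     1,090.1163     1,090.1163
  2     1,125.00     1,056.3142     2,112.6284
  3       625.00       568.6446     1,705.9338
  4    25,625.00    22,591.5009    90,366.0036
  Σ                 25,306.5760    95,274.6822
Price P = Σ PV = 25,306.5760.
Macaulay duration = Σ(t·PV) / P = 95,274.6822 / 25,306.5760 = 3.76482 years.

3.7648 years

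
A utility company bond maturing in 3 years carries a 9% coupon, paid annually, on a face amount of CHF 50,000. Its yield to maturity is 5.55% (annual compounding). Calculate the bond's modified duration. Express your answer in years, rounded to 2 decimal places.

Periodic yield y = 0.0555. First find Macaulay duration:
  t   CF        PV=CF/(1+0.0555)^t    t·PV
  1     4,500.00     4,263.3823     4,263.3823
  2     4,500.00     4,039.2063     8,078.4127
  3    54,500.00    46,347.0172   139,041.0517
  Σ                 54,649.6058   151,382.8466
P = 54,649.6058; Macaulay duration = 151,382.8466 / 54,649.6058 = 2.77006 years.
Modified duration = D_Mac / (1 + y) = 2.77006 / 1.0555 = 2.62441 years.

2.62 years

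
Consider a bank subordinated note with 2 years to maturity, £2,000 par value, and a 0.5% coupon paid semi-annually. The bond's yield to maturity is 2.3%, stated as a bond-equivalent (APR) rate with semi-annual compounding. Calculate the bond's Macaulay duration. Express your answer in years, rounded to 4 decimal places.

1.9924 years

Periodic yield y = 0.0115. Discount each cash flow and weight by its period:
  t   CF        PV=CF/(1+0.0115)^t    t·PV
  1         5.00         4.9432         4.9432
  2         5.00         4.8870         9.7739
  3         5.00         4.8314        14.4942
  4     2,005.00     1,915.3618     7,661.4473
  Σ                  1,930.0233     7,690.6586
Price P = Σ PV = 1,930.0233.
Macaulay duration = Σ(t·PV) / P = 7,690.6586 / 1,930.0233 = 3.98475 half-year periods.
In years: 3.98475 / 2 = 1.99237 years.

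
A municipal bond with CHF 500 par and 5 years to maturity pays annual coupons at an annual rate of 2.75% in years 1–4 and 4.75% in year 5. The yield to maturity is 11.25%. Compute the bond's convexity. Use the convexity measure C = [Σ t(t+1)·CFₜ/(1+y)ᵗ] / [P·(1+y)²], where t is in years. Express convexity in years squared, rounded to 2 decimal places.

With y = 0.1125:
  t   CF        PV=CF/(1+0.1125)^t    t·PV        t(t+1)·PV
  1        13.75        12.3596        12.3596          24.7191
  2        13.75        11.1097        22.2194          66.6583
  3        13.75         9.9863        29.9588         119.8351
  4        13.75         8.9764        35.9056         179.5282
  5       523.75       307.3434     1,536.7172       9,220.3030
  Σ                    349.7754     1,637.1605       9,611.0436
P = 349.7754.
Convexity = Σ t(t+1)·PV / [P·(1+y)²] = 9,611.0436 / (349.7754 × 1.237656) = 22.20145.

22.20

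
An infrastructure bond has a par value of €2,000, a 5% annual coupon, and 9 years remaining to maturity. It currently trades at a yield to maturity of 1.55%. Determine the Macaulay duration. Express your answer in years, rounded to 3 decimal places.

7.671 years

Periodic yield y = 0.0155. Discount each cash flow and weight by its year:
  t   CF        PV=CF/(1+0.0155)^t    t·PV
  1       100.00        98.4737        98.4737
  2       100.00        96.9706       193.9412
  3       100.00        95.4905       286.4715
  4       100.00        94.0330       376.1320
  5       100.00        92.5977       462.9887
  6       100.00        91.1844       547.1063
  7       100.00        89.7926       628.5481
  8       100.00        88.4220       707.3764
  9     2,100.00     1,828.5210    16,456.6887
  Σ                  2,575.4855    19,757.7266
Price P = Σ PV = 2,575.4855.
Macaulay duration = Σ(t·PV) / P = 19,757.7266 / 2,575.4855 = 7.67146 years.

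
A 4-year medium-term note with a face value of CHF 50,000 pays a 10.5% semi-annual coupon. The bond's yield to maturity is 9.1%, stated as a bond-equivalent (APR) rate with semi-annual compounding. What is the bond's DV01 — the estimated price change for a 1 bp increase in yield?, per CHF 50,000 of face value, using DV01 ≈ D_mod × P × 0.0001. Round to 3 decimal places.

CHF 16.926

Periodic yield y = 0.0455.
  t   CF        PV=CF/(1+0.0455)^t    t·PV
  1     2,625.00     2,510.7604     2,510.7604
  2     2,625.00     2,401.4925     4,802.9850
  3     2,625.00     2,296.9799     6,890.9397
  4     2,625.00     2,197.0157     8,788.0628
  5     2,625.00     2,101.4019    10,507.0095
  6     2,625.00     2,009.9492    12,059.6953
  7     2,625.00     1,922.4765    13,457.3357
  8    52,625.00    36,863.7754   294,910.2034
  Σ                 52,303.8516   353,926.9918
P = 52,303.8516; D_Mac = 6.76675 half-year periods = 3.38337 yrs; D_mod = 3.23613 yrs.
DV01 ≈ 3.23613 × 52,303.8516 × 0.0001 = 16.926207.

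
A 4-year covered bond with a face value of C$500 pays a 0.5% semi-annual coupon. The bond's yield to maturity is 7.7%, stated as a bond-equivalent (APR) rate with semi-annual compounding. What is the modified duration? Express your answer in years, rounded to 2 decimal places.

3.81 years

Periodic yield y = 0.0385. First find Macaulay duration:
  t   CF        PV=CF/(1+0.0385)^t    t·PV
  1         1.25         1.2037         1.2037
  2         1.25         1.1590         2.3181
  3         1.25         1.1161         3.3482
  4         1.25         1.0747         4.2988
  5         1.25         1.0349         5.1743
  6         1.25         0.9965         5.9789
  7         1.25         0.9595         6.7168
  8       501.25       370.5121     2,964.0967
  Σ                    378.0564     2,993.1354
P = 378.0564; Macaulay duration = 2,993.1354 / 378.0564 = 7.91717 half-year periods = 3.95858 years.
Modified duration = D_Mac / (1 + y) = 3.95858 / 1.0385 = 3.81183 years.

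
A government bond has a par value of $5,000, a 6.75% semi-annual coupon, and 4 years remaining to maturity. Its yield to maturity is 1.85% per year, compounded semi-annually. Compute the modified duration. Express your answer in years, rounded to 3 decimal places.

3.580 years

Periodic yield y = 0.00925. First find Macaulay duration:
  t   CF        PV=CF/(1+0.00925)^t    t·PV
  1       168.75       167.2034       167.2034
  2       168.75       165.6709       331.3418
  3       168.75       164.1525       492.4575
  4       168.75       162.6480       650.5920
  5       168.75       161.1573       805.7865
  6       168.75       159.6803       958.0816
  7       168.75       158.2168     1,107.5173
  8     5,168.75     4,801.7049    38,413.6389
  Σ                  5,940.4340    42,926.6190
P = 5,940.4340; Macaulay duration = 42,926.6190 / 5,940.4340 = 7.22618 half-year periods = 3.61309 years.
Modified duration = D_Mac / (1 + y) = 3.61309 / 1.00925 = 3.57997 years.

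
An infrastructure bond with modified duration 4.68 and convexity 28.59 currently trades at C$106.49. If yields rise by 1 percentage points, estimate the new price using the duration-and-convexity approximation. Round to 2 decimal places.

C$101.66

Duration effect: -D_mod·Δy = -4.68 × (+0.01) = -0.046800
Convexity effect: ½·C·(Δy)² = 0.5 × 28.59 × (0.01)² = +0.0014295
ΔP/P ≈ -0.046800 + 0.0014295 = -0.0453705
New price ≈ 106.49 × (1 - 0.0453705) = 101.658495455.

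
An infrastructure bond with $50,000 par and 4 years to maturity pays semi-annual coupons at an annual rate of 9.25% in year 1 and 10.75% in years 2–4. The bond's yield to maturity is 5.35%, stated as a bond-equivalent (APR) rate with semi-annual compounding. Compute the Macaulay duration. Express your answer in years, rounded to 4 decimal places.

3.4489 years

Periodic yield y = 0.02675. Discount each cash flow and weight by its period:
  t   CF        PV=CF/(1+0.02675)^t    t·PV
  1     2,312.50     2,252.2523     2,252.2523
  2     2,312.50     2,193.5741     4,387.1483
  3     2,687.50     2,482.8720     7,448.6161
  4     2,687.50     2,418.1856     9,672.7423
  5     2,687.50     2,355.1844    11,775.9220
  6     2,687.50     2,293.8246    13,762.9475
  7     2,687.50     2,234.0634    15,638.4437
  8    52,687.50    42,656.9598   341,255.6785
  Σ                 58,886.9162   406,193.7507
Price P = Σ PV = 58,886.9162.
Macaulay duration = Σ(t·PV) / P = 406,193.7507 / 58,886.9162 = 6.89786 half-year periods.
In years: 6.89786 / 2 = 3.44893 years.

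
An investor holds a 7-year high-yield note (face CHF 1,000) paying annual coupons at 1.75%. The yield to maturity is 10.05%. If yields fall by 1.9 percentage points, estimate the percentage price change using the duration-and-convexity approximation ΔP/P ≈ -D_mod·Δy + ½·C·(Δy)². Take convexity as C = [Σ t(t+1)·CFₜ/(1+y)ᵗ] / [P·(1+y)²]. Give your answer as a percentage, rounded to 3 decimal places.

+12.013%

With y = 0.1005:
  t   CF        PV=CF/(1+0.1005)^t    t·PV        t(t+1)·PV
  1        17.50        15.9019        15.9019          31.8037
  2        17.50        14.4497        28.8993          86.6980
  3        17.50        13.1301        39.3903         157.5612
  4        17.50        11.9310        47.7241         238.6206
  5        17.50        10.8415        54.2073         325.2438
  6        17.50         9.8514        59.1084         413.7586
  7     1,017.50       520.4801     3,643.3604      29,146.8829
  Σ                    596.5856     3,888.5917      30,400.5689
P = 596.5856; D_Mac = 6.51808 yrs; D_mod = 5.92283 yrs; C = 42.07546.
Duration effect: -5.92283 × (-0.019) = +0.112534
Convexity effect: 0.5 × 42.07546 × (-0.019)² = +0.0075946
ΔP/P ≈ +0.112534 + 0.0075946 = +0.120128 = +12.0128%.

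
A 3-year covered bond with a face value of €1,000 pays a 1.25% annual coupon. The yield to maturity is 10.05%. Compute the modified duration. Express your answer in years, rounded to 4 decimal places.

Periodic yield y = 0.1005. First find Macaulay duration:
  t   CF        PV=CF/(1+0.1005)^t    t·PV
  1        12.50        11.3585        11.3585
  2        12.50        10.3212        20.6424
  3     1,012.50       759.6699     2,279.0096
  Σ                    781.3495     2,311.0104
P = 781.3495; Macaulay duration = 2,311.0104 / 781.3495 = 2.95772 years.
Modified duration = D_Mac / (1 + y) = 2.95772 / 1.1005 = 2.68761 years.

2.6876 years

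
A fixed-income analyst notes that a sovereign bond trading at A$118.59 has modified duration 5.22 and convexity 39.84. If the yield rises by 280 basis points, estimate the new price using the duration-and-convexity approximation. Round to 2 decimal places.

Duration effect: -D_mod·Δy = -5.22 × (+0.028) = -0.146160
Convexity effect: ½·C·(Δy)² = 0.5 × 39.84 × (0.028)² = +0.01561728
ΔP/P ≈ -0.146160 + 0.01561728 = -0.13054272
New price ≈ 118.59 × (1 - 0.13054272) = 103.1089388352.

A$103.11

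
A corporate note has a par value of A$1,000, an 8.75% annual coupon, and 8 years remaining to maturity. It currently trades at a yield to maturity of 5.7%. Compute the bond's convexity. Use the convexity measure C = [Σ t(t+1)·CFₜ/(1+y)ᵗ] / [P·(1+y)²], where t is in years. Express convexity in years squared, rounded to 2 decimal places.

45.91

With y = 0.057:
  t   CF        PV=CF/(1+0.057)^t    t·PV        t(t+1)·PV
  1        87.50        82.7815        82.7815         165.5629
  2        87.50        78.3174       156.6347         469.9042
  3        87.50        74.0940       222.2820         889.1281
  4        87.50        70.0984       280.3936       1,401.9680
  5        87.50        66.3183       331.5913       1,989.5478
  6        87.50        62.7420       376.4518       2,635.1626
  7        87.50        59.3585       415.5097       3,324.0777
  8     1,087.50       697.9581     5,583.6650      50,252.9850
  Σ                  1,191.6681     7,449.3096      61,128.3363
P = 1,191.6681.
Convexity = Σ t(t+1)·PV / [P·(1+y)²] = 61,128.3363 / (1,191.6681 × 1.117249) = 45.91317.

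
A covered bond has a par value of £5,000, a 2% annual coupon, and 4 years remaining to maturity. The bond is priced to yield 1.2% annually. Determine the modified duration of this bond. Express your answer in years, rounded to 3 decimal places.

3.840 years

Periodic yield y = 0.012. First find Macaulay duration:
  t   CF        PV=CF/(1+0.012)^t    t·PV
  1       100.00        98.8142        98.8142
  2       100.00        97.6425       195.2850
  3       100.00        96.4847       289.4541
  4     5,100.00     4,862.3714    19,449.4855
  Σ                  5,155.3128    20,033.0389
P = 5,155.3128; Macaulay duration = 20,033.0389 / 5,155.3128 = 3.88590 years.
Modified duration = D_Mac / (1 + y) = 3.88590 / 1.012 = 3.83982 years.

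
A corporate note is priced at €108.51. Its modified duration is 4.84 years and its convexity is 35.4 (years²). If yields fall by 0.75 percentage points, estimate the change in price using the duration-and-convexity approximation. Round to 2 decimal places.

Duration effect: -D_mod·Δy = -4.84 × (-0.0075) = +0.036300
Convexity effect: ½·C·(Δy)² = 0.5 × 35.4 × (-0.0075)² = +0.000995625
ΔP/P ≈ +0.036300 + 0.000995625 = +0.037295625
ΔP ≈ 108.51 × (+0.037295625) = +4.04694826875.

+€4.05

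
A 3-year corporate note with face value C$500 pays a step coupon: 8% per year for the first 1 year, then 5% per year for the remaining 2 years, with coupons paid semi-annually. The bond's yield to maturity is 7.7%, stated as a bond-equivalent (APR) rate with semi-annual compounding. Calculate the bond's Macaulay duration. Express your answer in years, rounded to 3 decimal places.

2.754 years

Periodic yield y = 0.0385. Discount each cash flow and weight by its period:
  t   CF        PV=CF/(1+0.0385)^t    t·PV
  1        20.00        19.2585        19.2585
  2        20.00        18.5446        37.0892
  3        12.50        11.1607        33.4820
  4        12.50        10.7469        42.9877
  5        12.50        10.3485        51.7425
  6       512.50       408.5591     2,451.3545
  Σ                    478.6183     2,635.9144
Price P = Σ PV = 478.6183.
Macaulay duration = Σ(t·PV) / P = 2,635.9144 / 478.6183 = 5.50734 half-year periods.
In years: 5.50734 / 2 = 2.75367 years.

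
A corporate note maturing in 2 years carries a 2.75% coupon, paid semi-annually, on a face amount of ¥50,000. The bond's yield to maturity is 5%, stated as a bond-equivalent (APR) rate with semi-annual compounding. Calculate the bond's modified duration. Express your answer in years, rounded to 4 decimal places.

Periodic yield y = 0.025. First find Macaulay duration:
  t   CF        PV=CF/(1+0.025)^t    t·PV
  1       687.50       670.7317       670.7317
  2       687.50       654.3724     1,308.7448
  3       687.50       638.4121     1,915.2363
  4    50,687.50    45,920.3733   183,681.4932
  Σ                 47,883.8895   187,576.2060
P = 47,883.8895; Macaulay duration = 187,576.2060 / 47,883.8895 = 3.91731 half-year periods = 1.95866 years.
Modified duration = D_Mac / (1 + y) = 1.95866 / 1.025 = 1.91088 years.

1.9109 years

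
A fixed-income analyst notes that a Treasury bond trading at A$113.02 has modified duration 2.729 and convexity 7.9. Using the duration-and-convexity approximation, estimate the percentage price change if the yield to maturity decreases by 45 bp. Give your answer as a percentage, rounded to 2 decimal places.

Duration effect: -D_mod·Δy = -2.729 × (-0.0045) = +0.0122805
Convexity effect: ½·C·(Δy)² = 0.5 × 7.9 × (-0.0045)² = +0.0000799875
ΔP/P ≈ +0.0122805 + 0.0000799875 = +0.0123604875
= +1.23604875%.

+1.24%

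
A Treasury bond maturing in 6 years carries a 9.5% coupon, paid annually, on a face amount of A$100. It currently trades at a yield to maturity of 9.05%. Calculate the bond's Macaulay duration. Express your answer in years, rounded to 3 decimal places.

Periodic yield y = 0.0905. Discount each cash flow and weight by its year:
  t   CF        PV=CF/(1+0.0905)^t    t·PV
  1         9.50         8.7116         8.7116
  2         9.50         7.9886        15.9773
  3         9.50         7.3257        21.9770
  4         9.50         6.7177        26.8708
  5         9.50         6.1602        30.8010
  6       109.50        65.1119       390.6712
  Σ                    102.0157       495.0088
Price P = Σ PV = 102.0157.
Macaulay duration = Σ(t·PV) / P = 495.0088 / 102.0157 = 4.85228 years.

4.852 years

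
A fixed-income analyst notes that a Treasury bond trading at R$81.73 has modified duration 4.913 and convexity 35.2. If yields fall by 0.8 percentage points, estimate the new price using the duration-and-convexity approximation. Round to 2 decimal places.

R$85.03

Duration effect: -D_mod·Δy = -4.913 × (-0.008) = +0.039304
Convexity effect: ½·C·(Δy)² = 0.5 × 35.2 × (-0.008)² = +0.0011264
ΔP/P ≈ +0.039304 + 0.0011264 = +0.0404304
New price ≈ 81.73 × (1 + 0.0404304) = 85.034376592.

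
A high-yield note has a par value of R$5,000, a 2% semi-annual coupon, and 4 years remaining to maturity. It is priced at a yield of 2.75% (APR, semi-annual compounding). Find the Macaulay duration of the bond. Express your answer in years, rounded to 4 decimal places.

3.8617 years

Periodic yield y = 0.01375. Discount each cash flow and weight by its period:
  t   CF        PV=CF/(1+0.01375)^t    t·PV
  1        50.00        49.3218        49.3218
  2        50.00        48.6528        97.3057
  3        50.00        47.9929       143.9788
  4        50.00        47.3420       189.3680
  5        50.00        46.6999       233.4993
  6        50.00        46.0665       276.3987
  7        50.00        45.4416       318.0914
  8     5,050.00     4,527.3539    36,218.8309
  Σ                  4,858.8714    37,526.7947
Price P = Σ PV = 4,858.8714.
Macaulay duration = Σ(t·PV) / P = 37,526.7947 / 4,858.8714 = 7.72336 half-year periods.
In years: 7.72336 / 2 = 3.86168 years.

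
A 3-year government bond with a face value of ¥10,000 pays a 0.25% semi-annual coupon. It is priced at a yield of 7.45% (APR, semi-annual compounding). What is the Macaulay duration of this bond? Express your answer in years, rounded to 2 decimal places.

Periodic yield y = 0.03725. Discount each cash flow and weight by its period:
  t   CF        PV=CF/(1+0.03725)^t    t·PV
  1        12.50        12.0511        12.0511
  2        12.50        11.6183        23.2366
  3        12.50        11.2011        33.6032
  4        12.50        10.7988        43.1953
  5        12.50        10.4110        52.0550
  6    10,012.50     8,039.7375    48,238.4249
  Σ                  8,095.8178    48,402.5661
Price P = Σ PV = 8,095.8178.
Macaulay duration = Σ(t·PV) / P = 48,402.5661 / 8,095.8178 = 5.97871 half-year periods.
In years: 5.97871 / 2 = 2.98936 years.

2.99 years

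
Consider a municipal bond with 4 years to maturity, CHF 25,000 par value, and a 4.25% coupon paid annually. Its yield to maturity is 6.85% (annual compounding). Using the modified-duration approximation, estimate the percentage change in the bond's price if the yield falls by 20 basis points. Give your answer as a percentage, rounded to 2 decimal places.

Periodic yield y = 0.0685. Modified duration first:
  t   CF        PV=CF/(1+0.0685)^t    t·PV
  1     1,062.50       994.3847       994.3847
  2     1,062.50       930.6361     1,861.2722
  3     1,062.50       870.9743     2,612.9230
  4    26,062.50    19,994.8415    79,979.3661
  Σ                 22,790.8366    85,447.9459
P = 22,790.8366; D_Mac = 3.74922 yrs; D_mod = 3.74922/(1+0.0685) = 3.50887 yrs.
ΔP/P ≈ -D_mod · Δy = -3.50887 × (-0.002) = +0.007018 = +0.7018%.

+0.70%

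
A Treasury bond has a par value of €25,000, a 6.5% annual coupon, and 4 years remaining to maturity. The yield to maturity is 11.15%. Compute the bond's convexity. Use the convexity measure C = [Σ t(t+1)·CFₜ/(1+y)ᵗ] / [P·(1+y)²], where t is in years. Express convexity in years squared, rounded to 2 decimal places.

14.14

With y = 0.1115:
  t   CF        PV=CF/(1+0.1115)^t    t·PV        t(t+1)·PV
  1     1,625.00     1,461.9883     1,461.9883       2,923.9766
  2     1,625.00     1,315.3291     2,630.6582       7,891.9747
  3     1,625.00     1,183.3820     3,550.1460      14,200.5842
  4    26,625.00    17,444.2278    69,776.9110     348,884.5551
  Σ                 21,404.9272    77,419.7036     373,901.0906
P = 21,404.9272.
Convexity = Σ t(t+1)·PV / [P·(1+y)²] = 373,901.0906 / (21,404.9272 × 1.235432) = 14.13917.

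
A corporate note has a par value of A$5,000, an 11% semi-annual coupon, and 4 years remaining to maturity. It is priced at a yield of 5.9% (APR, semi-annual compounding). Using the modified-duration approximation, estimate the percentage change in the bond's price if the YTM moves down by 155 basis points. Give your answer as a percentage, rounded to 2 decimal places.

+5.12%

Periodic yield y = 0.0295. Modified duration first:
  t   CF        PV=CF/(1+0.0295)^t    t·PV
  1       275.00       267.1200       267.1200
  2       275.00       259.4657       518.9314
  3       275.00       252.0308       756.0924
  4       275.00       244.8089       979.2358
  5       275.00       237.7940     1,188.9701
  6       275.00       230.9801     1,385.8807
  7       275.00       224.3614     1,570.5301
  8     5,275.00     4,180.3405    33,442.7239
  Σ                  5,896.9015    40,109.4845
P = 5,896.9015; D_Mac = 6.80179 half-year periods = 3.40089 yrs; D_mod = 3.40089/(1+0.0295) = 3.30344 yrs.
ΔP/P ≈ -D_mod · Δy = -3.30344 × (-0.0155) = +0.051203 = +5.1203%.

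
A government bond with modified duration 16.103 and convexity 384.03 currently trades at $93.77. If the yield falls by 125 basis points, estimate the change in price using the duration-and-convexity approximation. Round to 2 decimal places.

Duration effect: -D_mod·Δy = -16.103 × (-0.0125) = +0.2012875
Convexity effect: ½·C·(Δy)² = 0.5 × 384.03 × (-0.0125)² = +0.03000234375
ΔP/P ≈ +0.2012875 + 0.03000234375 = +0.23128984375
ΔP ≈ 93.77 × (+0.23128984375) = +21.6880486484375.

+$21.69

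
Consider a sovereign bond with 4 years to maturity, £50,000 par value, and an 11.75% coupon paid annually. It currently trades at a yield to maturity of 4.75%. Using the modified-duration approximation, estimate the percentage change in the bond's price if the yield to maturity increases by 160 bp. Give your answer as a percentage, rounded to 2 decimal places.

Periodic yield y = 0.0475. Modified duration first:
  t   CF        PV=CF/(1+0.0475)^t    t·PV
  1     5,875.00     5,608.5919     5,608.5919
  2     5,875.00     5,354.2643    10,708.5287
  3     5,875.00     5,111.4695    15,334.4086
  4    55,875.00    46,408.9144   185,635.6576
  Σ                 62,483.2402   217,287.1868
P = 62,483.2402; D_Mac = 3.47753 yrs; D_mod = 3.47753/(1+0.0475) = 3.31984 yrs.
ΔP/P ≈ -D_mod · Δy = -3.31984 × (+0.016) = -0.053117 = -5.3117%.

-5.31%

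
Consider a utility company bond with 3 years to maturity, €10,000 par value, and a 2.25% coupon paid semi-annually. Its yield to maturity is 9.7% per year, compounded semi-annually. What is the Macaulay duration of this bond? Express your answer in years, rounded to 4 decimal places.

Periodic yield y = 0.0485. Discount each cash flow and weight by its period:
  t   CF        PV=CF/(1+0.0485)^t    t·PV
  1       112.50       107.2961       107.2961
  2       112.50       102.3330       204.6660
  3       112.50        97.5994       292.7982
  4       112.50        93.0848       372.3392
  5       112.50        88.7790       443.8951
  6    10,112.50     7,611.1087    45,666.6523
  Σ                  8,100.2011    47,087.6470
Price P = Σ PV = 8,100.2011.
Macaulay duration = Σ(t·PV) / P = 47,087.6470 / 8,100.2011 = 5.81315 half-year periods.
In years: 5.81315 / 2 = 2.90657 years.

2.9066 years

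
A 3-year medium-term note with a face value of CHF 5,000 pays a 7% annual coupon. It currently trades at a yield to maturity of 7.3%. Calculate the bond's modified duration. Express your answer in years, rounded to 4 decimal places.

2.6162 years

Periodic yield y = 0.073. First find Macaulay duration:
  t   CF        PV=CF/(1+0.073)^t    t·PV
  1       350.00       326.1883       326.1883
  2       350.00       303.9965       607.9930
  3     5,350.00     4,330.6653    12,991.9958
  Σ                  4,960.8500    13,926.1771
P = 4,960.8500; Macaulay duration = 13,926.1771 / 4,960.8500 = 2.80722 years.
Modified duration = D_Mac / (1 + y) = 2.80722 / 1.073 = 2.61623 years.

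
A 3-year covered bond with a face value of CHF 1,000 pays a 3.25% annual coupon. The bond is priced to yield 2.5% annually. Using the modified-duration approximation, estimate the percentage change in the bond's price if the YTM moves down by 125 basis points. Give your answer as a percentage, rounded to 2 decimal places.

+3.55%

Periodic yield y = 0.025. Modified duration first:
  t   CF        PV=CF/(1+0.025)^t    t·PV
  1        32.50        31.7073        31.7073
  2        32.50        30.9340        61.8679
  3     1,032.50       958.7789     2,876.3367
  Σ                  1,021.4202     2,969.9119
P = 1,021.4202; D_Mac = 2.90763 yrs; D_mod = 2.90763/(1+0.025) = 2.83671 yrs.
ΔP/P ≈ -D_mod · Δy = -2.83671 × (-0.0125) = +0.035459 = +3.5459%.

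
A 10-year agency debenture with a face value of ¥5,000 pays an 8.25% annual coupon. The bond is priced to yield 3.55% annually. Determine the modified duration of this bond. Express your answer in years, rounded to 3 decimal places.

7.381 years

Periodic yield y = 0.0355. First find Macaulay duration:
  t   CF        PV=CF/(1+0.0355)^t    t·PV
  1       412.50       398.3583       398.3583
  2       412.50       384.7014       769.4028
  3       412.50       371.5127     1,114.5380
  4       412.50       358.7761     1,435.1045
  5       412.50       346.4762     1,732.3811
  6       412.50       334.5980     2,007.5880
  7       412.50       323.1270     2,261.8889
  8       412.50       312.0492     2,496.3939
  9       412.50       301.3513     2,712.1614
  10    5,412.50     3,818.5359    38,185.3589
  Σ                  6,949.4861    53,113.1758
P = 6,949.4861; Macaulay duration = 53,113.1758 / 6,949.4861 = 7.64275 years.
Modified duration = D_Mac / (1 + y) = 7.64275 / 1.0355 = 7.38073 years.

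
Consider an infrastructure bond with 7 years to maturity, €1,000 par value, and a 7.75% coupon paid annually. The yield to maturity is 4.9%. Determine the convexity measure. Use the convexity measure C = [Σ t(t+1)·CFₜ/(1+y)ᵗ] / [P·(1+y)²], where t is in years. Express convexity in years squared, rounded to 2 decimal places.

With y = 0.049:
  t   CF        PV=CF/(1+0.049)^t    t·PV        t(t+1)·PV
  1        77.50        73.8799        73.8799         147.7598
  2        77.50        70.4289       140.8577         422.5732
  3        77.50        67.1391       201.4172         805.6687
  4        77.50        64.0029       256.0117       1,280.0583
  5        77.50        61.0133       305.0663       1,830.3979
  6        77.50        58.1633       348.9796       2,442.8571
  7     1,077.50       770.8837     5,396.1859      43,169.4871
  Σ                  1,165.5110     6,722.3982      50,098.8021
P = 1,165.5110.
Convexity = Σ t(t+1)·PV / [P·(1+y)²] = 50,098.8021 / (1,165.5110 × 1.100401) = 39.06250.

39.06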